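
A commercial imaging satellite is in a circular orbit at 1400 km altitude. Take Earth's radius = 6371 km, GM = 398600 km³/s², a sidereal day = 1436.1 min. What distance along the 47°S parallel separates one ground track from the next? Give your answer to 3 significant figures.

Semi-major axis a = 6371 + 1400 = 7771 km. Period T = 2π√(a³/μ) = 2π√(7771³/398600) = 6817.5 s = 113.63 min.
Node shift per orbit = (6817.5/86166) × 360° = 28.48°.
Equatorial spacing = 28.48 × 111.2 km/° = 3167 km.
At 47° latitude, spacing = 3167 × cos(47°) = 2160 km.

2160 km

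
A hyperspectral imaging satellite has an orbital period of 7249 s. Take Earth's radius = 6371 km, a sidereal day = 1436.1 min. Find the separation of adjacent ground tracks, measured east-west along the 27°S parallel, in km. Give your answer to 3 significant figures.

3000 km

Node shift per orbit = (7249.0/86166) × 360° = 30.29°.
Equatorial spacing = 30.29 × 111.2 km/° = 3368 km.
At 27° latitude, spacing = 3368 × cos(27°) = 3001 km.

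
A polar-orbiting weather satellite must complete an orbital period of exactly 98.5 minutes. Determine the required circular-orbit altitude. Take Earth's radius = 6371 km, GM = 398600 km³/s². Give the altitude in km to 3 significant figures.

694 km

T = 98.5 min = 5910.0 s.
From T = 2π√(a³/μ): a = (μ T²/4π²)^(1/3) = (398600 × 5910.0² / 4π²)^(1/3) = 7065 km.
Altitude h = a − R = 7065 − 6371 = 694 km.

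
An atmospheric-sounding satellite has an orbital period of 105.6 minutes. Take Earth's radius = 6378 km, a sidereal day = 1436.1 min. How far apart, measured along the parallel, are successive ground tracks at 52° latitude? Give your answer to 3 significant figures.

1810 km

T = 105.6 min = 6336.0 s.
Node shift per orbit = (6336.0/86166) × 360° = 26.47°.
Equatorial spacing = 26.47 × 111.3 km/° = 2947 km.
At 52° latitude, spacing = 2947 × cos(52°) = 1814 km.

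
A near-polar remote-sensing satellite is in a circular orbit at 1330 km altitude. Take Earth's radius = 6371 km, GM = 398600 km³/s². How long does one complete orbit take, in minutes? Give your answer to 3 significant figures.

112 min

Semi-major axis a = 6371 + 1330 = 7701 km. Period T = 2π√(a³/μ) = 2π√(7701³/398600) = 6725.6 s = 112.09 min.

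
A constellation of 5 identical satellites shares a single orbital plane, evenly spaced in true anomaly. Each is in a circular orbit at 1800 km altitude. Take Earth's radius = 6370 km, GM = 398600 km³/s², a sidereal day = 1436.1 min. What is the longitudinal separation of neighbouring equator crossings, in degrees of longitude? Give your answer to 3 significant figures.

Semi-major axis a = 6370 + 1800 = 8170 km. Period T = 2π√(a³/μ) = 2π√(8170³/398600) = 7349.3 s = 122.49 min.
Single-satellite node shift = (7349.3/86166) × 360° = 30.71°.
With 5 satellites evenly phased, successive equator crossings are 30.71/5 = 6.141° apart.

6.14°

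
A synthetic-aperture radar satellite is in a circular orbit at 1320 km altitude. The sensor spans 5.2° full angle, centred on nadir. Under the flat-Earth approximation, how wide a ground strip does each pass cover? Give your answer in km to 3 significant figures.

Half-angle = 5.2°/2 = 2.6°.
Swath width ≈ 2h·tan(θ/2) = 2 × 1320 × tan(2.6°) = 119.9 km.

120 km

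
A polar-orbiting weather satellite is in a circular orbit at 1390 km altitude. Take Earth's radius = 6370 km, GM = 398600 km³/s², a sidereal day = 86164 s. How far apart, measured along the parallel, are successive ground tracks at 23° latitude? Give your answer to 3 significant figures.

Semi-major axis a = 6370 + 1390 = 7760 km. Period T = 2π√(a³/μ) = 2π√(7760³/398600) = 6803.1 s = 113.38 min.
Node shift per orbit = (6803.1/86164) × 360° = 28.42°.
Equatorial spacing = 28.42 × 111.2 km/° = 3160 km.
At 23° latitude, spacing = 3160 × cos(23°) = 2909 km.

2910 km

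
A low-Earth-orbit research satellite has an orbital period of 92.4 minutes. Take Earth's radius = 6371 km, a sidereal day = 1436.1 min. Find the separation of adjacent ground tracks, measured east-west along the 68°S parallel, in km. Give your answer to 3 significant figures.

965 km

T = 92.4 min = 5544.0 s.
Node shift per orbit = (5544.0/86166) × 360° = 23.16°.
Equatorial spacing = 23.16 × 111.2 km/° = 2576 km.
At 68° latitude, spacing = 2576 × cos(68°) = 965 km.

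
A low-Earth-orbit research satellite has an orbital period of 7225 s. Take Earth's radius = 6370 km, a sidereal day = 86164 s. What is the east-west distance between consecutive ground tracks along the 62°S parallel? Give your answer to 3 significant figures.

Node shift per orbit = (7225.0/86164) × 360° = 30.19°.
Equatorial spacing = 30.19 × 111.2 km/° = 3356 km.
At 62° latitude, spacing = 3356 × cos(62°) = 1576 km.

1580 km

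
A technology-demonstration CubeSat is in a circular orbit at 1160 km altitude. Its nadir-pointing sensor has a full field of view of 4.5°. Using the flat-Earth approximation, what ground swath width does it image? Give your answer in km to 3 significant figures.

Half-angle = 4.5°/2 = 2.25°.
Swath width ≈ 2h·tan(θ/2) = 2 × 1160 × tan(2.25°) = 91.2 km.

91.2 km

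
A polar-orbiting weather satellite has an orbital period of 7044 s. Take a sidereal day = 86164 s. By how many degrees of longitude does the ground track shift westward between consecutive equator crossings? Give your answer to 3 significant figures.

During one orbit Earth rotates (7044.0 / 86164) × 360° = 29.43°.

29.4°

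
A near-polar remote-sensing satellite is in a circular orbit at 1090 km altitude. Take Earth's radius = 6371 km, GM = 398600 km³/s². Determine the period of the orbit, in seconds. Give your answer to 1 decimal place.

Semi-major axis a = 6371 + 1090 = 7461 km. Period T = 2π√(a³/μ) = 2π√(7461³/398600) = 6413.7 s = 106.89 min.

6413.7 seconds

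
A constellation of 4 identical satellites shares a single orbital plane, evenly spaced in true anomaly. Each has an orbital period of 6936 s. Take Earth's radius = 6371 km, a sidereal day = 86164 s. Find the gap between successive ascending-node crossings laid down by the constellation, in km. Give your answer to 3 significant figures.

Single-satellite node shift = (6936.0/86164) × 360° = 28.98°.
With 4 satellites evenly phased, successive equator crossings are 28.98/4 = 7.245° apart.
That is 7.245 × 111.2 = 806 km at the equator.

806 km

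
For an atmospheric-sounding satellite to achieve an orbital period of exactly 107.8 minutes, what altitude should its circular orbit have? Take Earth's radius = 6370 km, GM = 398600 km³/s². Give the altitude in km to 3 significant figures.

1130 km

T = 107.8 min = 6468.0 s.
From T = 2π√(a³/μ): a = (μ T²/4π²)^(1/3) = (398600 × 6468.0² / 4π²)^(1/3) = 7503 km.
Altitude h = a − R = 7503 − 6370 = 1133 km.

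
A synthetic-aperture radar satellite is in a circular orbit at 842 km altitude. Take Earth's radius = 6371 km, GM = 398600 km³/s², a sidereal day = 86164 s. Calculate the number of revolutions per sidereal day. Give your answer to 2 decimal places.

Semi-major axis a = 6371 + 842 = 7213 km. Period T = 2π√(a³/μ) = 2π√(7213³/398600) = 6096.6 s = 101.61 min.
Orbits per sidereal day = 86164 / 6096.6 = 14.133.

14.13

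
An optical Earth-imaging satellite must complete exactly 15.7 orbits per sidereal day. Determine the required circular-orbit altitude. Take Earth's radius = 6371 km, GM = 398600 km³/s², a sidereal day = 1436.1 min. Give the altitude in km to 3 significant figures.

Required period T = 86166 / 15.7 = 5488.3 s.
From T = 2π√(a³/μ): a = (μ T²/4π²)^(1/3) = (398600 × 5488.3² / 4π²)^(1/3) = 6725 km.
Altitude h = a − R = 6725 − 6371 = 354 km.

354 km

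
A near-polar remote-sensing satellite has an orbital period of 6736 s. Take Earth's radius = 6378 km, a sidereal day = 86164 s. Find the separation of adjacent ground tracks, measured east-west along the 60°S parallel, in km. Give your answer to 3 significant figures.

Node shift per orbit = (6736.0/86164) × 360° = 28.14°.
Equatorial spacing = 28.14 × 111.3 km/° = 3133 km.
At 60° latitude, spacing = 3133 × cos(60°) = 1566 km.

1570 km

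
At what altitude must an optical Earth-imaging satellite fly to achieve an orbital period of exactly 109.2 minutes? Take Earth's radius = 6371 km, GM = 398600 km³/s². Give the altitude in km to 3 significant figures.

1200 km

T = 109.2 min = 6552.0 s.
From T = 2π√(a³/μ): a = (μ T²/4π²)^(1/3) = (398600 × 6552.0² / 4π²)^(1/3) = 7568 km.
Altitude h = a − R = 7568 − 6371 = 1197 km.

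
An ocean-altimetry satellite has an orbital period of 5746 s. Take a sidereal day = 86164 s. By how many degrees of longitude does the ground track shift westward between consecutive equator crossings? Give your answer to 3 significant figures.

During one orbit Earth rotates (5746.0 / 86164) × 360° = 24.01°.

24.0°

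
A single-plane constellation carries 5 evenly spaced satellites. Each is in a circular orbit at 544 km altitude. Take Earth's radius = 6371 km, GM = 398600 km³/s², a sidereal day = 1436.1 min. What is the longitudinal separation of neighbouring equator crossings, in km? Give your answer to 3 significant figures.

Semi-major axis a = 6371 + 544 = 6915 km. Period T = 2π√(a³/μ) = 2π√(6915³/398600) = 5722.7 s = 95.38 min.
Single-satellite node shift = (5722.7/86166) × 360° = 23.91°.
With 5 satellites evenly phased, successive equator crossings are 23.91/5 = 4.782° apart.
That is 4.782 × 111.2 = 532 km at the equator.

532 km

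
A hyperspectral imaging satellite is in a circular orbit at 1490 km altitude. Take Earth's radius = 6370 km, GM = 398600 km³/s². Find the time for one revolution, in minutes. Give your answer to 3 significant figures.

Semi-major axis a = 6370 + 1490 = 7860 km. Period T = 2π√(a³/μ) = 2π√(7860³/398600) = 6935.0 s = 115.58 min.

116 min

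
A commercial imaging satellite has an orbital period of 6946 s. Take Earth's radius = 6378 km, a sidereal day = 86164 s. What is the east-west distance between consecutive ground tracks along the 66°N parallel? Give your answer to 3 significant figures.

1310 km

Node shift per orbit = (6946.0/86164) × 360° = 29.02°.
Equatorial spacing = 29.02 × 111.3 km/° = 3231 km.
At 66° latitude, spacing = 3231 × cos(66°) = 1314 km.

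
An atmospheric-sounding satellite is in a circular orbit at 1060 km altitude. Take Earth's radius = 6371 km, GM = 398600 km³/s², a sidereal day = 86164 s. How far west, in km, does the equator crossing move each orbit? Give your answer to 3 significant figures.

2960 km

Semi-major axis a = 6371 + 1060 = 7431 km. Period T = 2π√(a³/μ) = 2π√(7431³/398600) = 6375.0 s = 106.25 min.
During one orbit Earth rotates (6375.0 / 86164) × 360° = 26.64°.
At the equator that is 26.64° × (2π·6371/360) km/° = 26.64 × 111.2 = 2962 km.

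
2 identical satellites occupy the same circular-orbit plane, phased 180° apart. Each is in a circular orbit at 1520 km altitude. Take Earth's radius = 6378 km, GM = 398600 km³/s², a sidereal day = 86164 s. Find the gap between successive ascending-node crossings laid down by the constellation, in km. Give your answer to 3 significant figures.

1620 km

Semi-major axis a = 6378 + 1520 = 7898 km. Period T = 2π√(a³/μ) = 2π√(7898³/398600) = 6985.3 s = 116.42 min.
Single-satellite node shift = (6985.3/86164) × 360° = 29.19°.
With 2 satellites evenly phased, successive equator crossings are 29.19/2 = 14.593° apart.
That is 14.593 × 111.3 = 1624 km at the equator.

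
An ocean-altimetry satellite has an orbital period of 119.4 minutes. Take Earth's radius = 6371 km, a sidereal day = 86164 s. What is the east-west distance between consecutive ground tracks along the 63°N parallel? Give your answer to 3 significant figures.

1510 km

T = 119.4 min = 7164.0 s.
Node shift per orbit = (7164.0/86164) × 360° = 29.93°.
Equatorial spacing = 29.93 × 111.2 km/° = 3328 km.
At 63° latitude, spacing = 3328 × cos(63°) = 1511 km.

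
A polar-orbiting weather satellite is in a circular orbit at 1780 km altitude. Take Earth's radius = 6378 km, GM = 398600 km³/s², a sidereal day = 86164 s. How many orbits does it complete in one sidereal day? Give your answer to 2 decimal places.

11.75

Semi-major axis a = 6378 + 1780 = 8158 km. Period T = 2π√(a³/μ) = 2π√(8158³/398600) = 7333.1 s = 122.22 min.
Orbits per sidereal day = 86164 / 7333.1 = 11.750.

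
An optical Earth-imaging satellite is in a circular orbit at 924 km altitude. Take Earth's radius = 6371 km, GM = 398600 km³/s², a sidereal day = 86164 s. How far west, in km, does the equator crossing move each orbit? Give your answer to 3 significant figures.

Semi-major axis a = 6371 + 924 = 7295 km. Period T = 2π√(a³/μ) = 2π√(7295³/398600) = 6200.8 s = 103.35 min.
During one orbit Earth rotates (6200.8 / 86164) × 360° = 25.91°.
At the equator that is 25.91° × (2π·6371/360) km/° = 25.91 × 111.2 = 2881 km.

2880 km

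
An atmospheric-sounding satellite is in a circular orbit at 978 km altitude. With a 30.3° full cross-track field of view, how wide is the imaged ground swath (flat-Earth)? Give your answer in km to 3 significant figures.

Half-angle = 30.3°/2 = 15.15°.
Swath width ≈ 2h·tan(θ/2) = 2 × 978 × tan(15.15°) = 529.6 km.

530 km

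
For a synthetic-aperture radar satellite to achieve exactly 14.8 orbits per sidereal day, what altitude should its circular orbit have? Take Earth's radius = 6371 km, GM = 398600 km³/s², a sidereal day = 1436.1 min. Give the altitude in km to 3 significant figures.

Required period T = 86166 / 14.8 = 5822.0 s.
From T = 2π√(a³/μ): a = (μ T²/4π²)^(1/3) = (398600 × 5822.0² / 4π²)^(1/3) = 6995 km.
Altitude h = a − R = 6995 − 6371 = 624 km.

624 km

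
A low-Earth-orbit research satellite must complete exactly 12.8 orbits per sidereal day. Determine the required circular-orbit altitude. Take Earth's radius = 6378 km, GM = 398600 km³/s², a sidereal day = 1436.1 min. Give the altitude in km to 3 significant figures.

Required period T = 86166 / 12.8 = 6731.7 s.
From T = 2π√(a³/μ): a = (μ T²/4π²)^(1/3) = (398600 × 6731.7² / 4π²)^(1/3) = 7706 km.
Altitude h = a − R = 7706 − 6378 = 1328 km.

1330 km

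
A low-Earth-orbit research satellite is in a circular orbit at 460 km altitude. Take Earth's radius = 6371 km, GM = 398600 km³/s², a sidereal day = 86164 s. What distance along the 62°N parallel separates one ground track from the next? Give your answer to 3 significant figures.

Semi-major axis a = 6371 + 460 = 6831 km. Period T = 2π√(a³/μ) = 2π√(6831³/398600) = 5618.7 s = 93.65 min.
Node shift per orbit = (5618.7/86164) × 360° = 23.48°.
Equatorial spacing = 23.48 × 111.2 km/° = 2610 km.
At 62° latitude, spacing = 2610 × cos(62°) = 1225 km.

1230 km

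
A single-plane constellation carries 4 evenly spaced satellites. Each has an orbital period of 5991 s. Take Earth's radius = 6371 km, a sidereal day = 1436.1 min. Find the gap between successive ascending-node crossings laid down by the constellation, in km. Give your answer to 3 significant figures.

696 km

Single-satellite node shift = (5991.0/86166) × 360° = 25.03°.
With 4 satellites evenly phased, successive equator crossings are 25.03/4 = 6.258° apart.
That is 6.258 × 111.2 = 696 km at the equator.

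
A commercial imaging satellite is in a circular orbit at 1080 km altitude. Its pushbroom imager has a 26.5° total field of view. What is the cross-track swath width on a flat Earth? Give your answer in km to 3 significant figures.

Half-angle = 26.5°/2 = 13.25°.
Swath width ≈ 2h·tan(θ/2) = 2 × 1080 × tan(13.25°) = 508.6 km.

509 km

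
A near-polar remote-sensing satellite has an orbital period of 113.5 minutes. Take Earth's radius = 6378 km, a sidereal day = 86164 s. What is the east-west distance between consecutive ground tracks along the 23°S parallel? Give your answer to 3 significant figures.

2920 km

T = 113.5 min = 6810.0 s.
Node shift per orbit = (6810.0/86164) × 360° = 28.45°.
Equatorial spacing = 28.45 × 111.3 km/° = 3167 km.
At 23° latitude, spacing = 3167 × cos(23°) = 2915 km.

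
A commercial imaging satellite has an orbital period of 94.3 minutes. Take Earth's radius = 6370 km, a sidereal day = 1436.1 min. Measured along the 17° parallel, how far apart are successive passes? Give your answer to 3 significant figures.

T = 94.3 min = 5658.0 s.
Node shift per orbit = (5658.0/86166) × 360° = 23.64°.
Equatorial spacing = 23.64 × 111.2 km/° = 2628 km.
At 17° latitude, spacing = 2628 × cos(17°) = 2513 km.

2510 km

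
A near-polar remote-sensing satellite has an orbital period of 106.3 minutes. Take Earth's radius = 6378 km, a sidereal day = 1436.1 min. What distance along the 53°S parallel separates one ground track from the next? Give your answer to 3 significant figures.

1790 km

T = 106.3 min = 6378.0 s.
Node shift per orbit = (6378.0/86166) × 360° = 26.65°.
Equatorial spacing = 26.65 × 111.3 km/° = 2966 km.
At 53° latitude, spacing = 2966 × cos(53°) = 1785 km.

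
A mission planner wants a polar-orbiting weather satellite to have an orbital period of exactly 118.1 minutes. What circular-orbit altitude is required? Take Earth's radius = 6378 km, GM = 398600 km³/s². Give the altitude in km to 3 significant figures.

T = 118.1 min = 7086.0 s.
From T = 2π√(a³/μ): a = (μ T²/4π²)^(1/3) = (398600 × 7086.0² / 4π²)^(1/3) = 7974 km.
Altitude h = a − R = 7974 − 6378 = 1596 km.

1600 km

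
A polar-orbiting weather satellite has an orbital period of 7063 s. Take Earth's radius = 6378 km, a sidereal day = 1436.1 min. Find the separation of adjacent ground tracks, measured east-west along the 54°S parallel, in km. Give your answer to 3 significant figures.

Node shift per orbit = (7063.0/86166) × 360° = 29.51°.
Equatorial spacing = 29.51 × 111.3 km/° = 3285 km.
At 54° latitude, spacing = 3285 × cos(54°) = 1931 km.

1930 km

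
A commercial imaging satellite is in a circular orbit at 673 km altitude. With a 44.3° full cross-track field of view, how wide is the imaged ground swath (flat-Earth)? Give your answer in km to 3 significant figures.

Half-angle = 44.3°/2 = 22.15°.
Swath width ≈ 2h·tan(θ/2) = 2 × 673 × tan(22.15°) = 547.9 km.

548 km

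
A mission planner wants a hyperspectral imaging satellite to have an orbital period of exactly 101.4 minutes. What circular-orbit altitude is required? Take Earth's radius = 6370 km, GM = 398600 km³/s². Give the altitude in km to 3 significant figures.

T = 101.4 min = 6084.0 s.
From T = 2π√(a³/μ): a = (μ T²/4π²)^(1/3) = (398600 × 6084.0² / 4π²)^(1/3) = 7203 km.
Altitude h = a − R = 7203 − 6370 = 833 km.

833 km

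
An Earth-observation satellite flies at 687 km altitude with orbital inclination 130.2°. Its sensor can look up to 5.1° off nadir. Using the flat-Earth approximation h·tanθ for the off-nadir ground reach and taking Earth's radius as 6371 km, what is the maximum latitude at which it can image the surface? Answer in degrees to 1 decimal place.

50.4°

Retrograde orbit: the ground track reaches ±(180° − i) = ±(180 − 130.2) = ±49.8°.
Sensor half-swath on the ground ≈ 687·tan(5.1°) = 61 km = 0.55° of latitude.
Maximum observable latitude ≈ 49.8 + 0.55 = 50.4°.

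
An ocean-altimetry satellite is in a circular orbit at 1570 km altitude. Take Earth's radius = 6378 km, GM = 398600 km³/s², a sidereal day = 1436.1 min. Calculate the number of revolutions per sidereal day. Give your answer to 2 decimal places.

12.22

Semi-major axis a = 6378 + 1570 = 7948 km. Period T = 2π√(a³/μ) = 2π√(7948³/398600) = 7051.8 s = 117.53 min.
Orbits per sidereal day = 86166 / 7051.8 = 12.219.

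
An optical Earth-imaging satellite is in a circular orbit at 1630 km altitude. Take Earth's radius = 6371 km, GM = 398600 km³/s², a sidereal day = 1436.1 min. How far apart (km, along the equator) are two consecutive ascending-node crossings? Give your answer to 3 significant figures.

3310 km

Semi-major axis a = 6371 + 1630 = 8001 km. Period T = 2π√(a³/μ) = 2π√(8001³/398600) = 7122.4 s = 118.71 min.
During one orbit Earth rotates (7122.4 / 86166) × 360° = 29.76°.
At the equator that is 29.76° × (2π·6371/360) km/° = 29.76 × 111.2 = 3309 km.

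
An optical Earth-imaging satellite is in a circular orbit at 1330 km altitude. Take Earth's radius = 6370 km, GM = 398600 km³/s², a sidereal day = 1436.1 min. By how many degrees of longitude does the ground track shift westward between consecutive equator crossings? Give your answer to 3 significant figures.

28.1°

Semi-major axis a = 6370 + 1330 = 7700 km. Period T = 2π√(a³/μ) = 2π√(7700³/398600) = 6724.3 s = 112.07 min.
During one orbit Earth rotates (6724.3 / 86166) × 360° = 28.09°.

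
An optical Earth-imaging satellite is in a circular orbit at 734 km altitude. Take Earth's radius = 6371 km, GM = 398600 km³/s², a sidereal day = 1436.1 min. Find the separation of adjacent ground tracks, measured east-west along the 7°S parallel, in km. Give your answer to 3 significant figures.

2750 km

Semi-major axis a = 6371 + 734 = 7105 km. Period T = 2π√(a³/μ) = 2π√(7105³/398600) = 5960.2 s = 99.34 min.
Node shift per orbit = (5960.2/86166) × 360° = 24.90°.
Equatorial spacing = 24.90 × 111.2 km/° = 2769 km.
At 7° latitude, spacing = 2769 × cos(7°) = 2748 km.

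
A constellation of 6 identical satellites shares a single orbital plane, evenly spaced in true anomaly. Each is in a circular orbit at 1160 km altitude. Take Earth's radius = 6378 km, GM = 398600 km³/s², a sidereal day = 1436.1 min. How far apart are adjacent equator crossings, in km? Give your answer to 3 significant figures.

505 km

Semi-major axis a = 6378 + 1160 = 7538 km. Period T = 2π√(a³/μ) = 2π√(7538³/398600) = 6513.2 s = 108.55 min.
Single-satellite node shift = (6513.2/86166) × 360° = 27.21°.
With 6 satellites evenly phased, successive equator crossings are 27.21/6 = 4.535° apart.
That is 4.535 × 111.3 = 505 km at the equator.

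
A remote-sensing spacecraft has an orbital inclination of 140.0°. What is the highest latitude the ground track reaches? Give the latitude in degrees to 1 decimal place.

Retrograde orbit: the ground track reaches ±(180° − i) = ±(180 − 140.0) = ±40.0°.

40.0°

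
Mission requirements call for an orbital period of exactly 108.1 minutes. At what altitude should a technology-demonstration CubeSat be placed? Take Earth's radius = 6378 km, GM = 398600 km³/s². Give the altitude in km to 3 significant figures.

T = 108.1 min = 6486.0 s.
From T = 2π√(a³/μ): a = (μ T²/4π²)^(1/3) = (398600 × 6486.0² / 4π²)^(1/3) = 7517 km.
Altitude h = a − R = 7517 − 6378 = 1139 km.

1140 km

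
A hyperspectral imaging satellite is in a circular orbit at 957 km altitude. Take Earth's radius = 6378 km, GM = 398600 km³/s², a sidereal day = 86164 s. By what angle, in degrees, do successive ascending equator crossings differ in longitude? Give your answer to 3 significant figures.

Semi-major axis a = 6378 + 957 = 7335 km. Period T = 2π√(a³/μ) = 2π√(7335³/398600) = 6251.9 s = 104.20 min.
During one orbit Earth rotates (6251.9 / 86164) × 360° = 26.12°.

26.1°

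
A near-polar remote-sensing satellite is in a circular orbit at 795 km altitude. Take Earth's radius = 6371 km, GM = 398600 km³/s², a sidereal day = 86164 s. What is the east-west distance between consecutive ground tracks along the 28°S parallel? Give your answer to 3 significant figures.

2480 km

Semi-major axis a = 6371 + 795 = 7166 km. Period T = 2π√(a³/μ) = 2π√(7166³/398600) = 6037.1 s = 100.62 min.
Node shift per orbit = (6037.1/86164) × 360° = 25.22°.
Equatorial spacing = 25.22 × 111.2 km/° = 2805 km.
At 28° latitude, spacing = 2805 × cos(28°) = 2476 km.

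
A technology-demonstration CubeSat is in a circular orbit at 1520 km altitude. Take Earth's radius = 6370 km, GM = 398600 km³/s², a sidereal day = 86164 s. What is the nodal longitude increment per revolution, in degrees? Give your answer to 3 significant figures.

29.1°

Semi-major axis a = 6370 + 1520 = 7890 km. Period T = 2π√(a³/μ) = 2π√(7890³/398600) = 6974.7 s = 116.25 min.
During one orbit Earth rotates (6974.7 / 86164) × 360° = 29.14°.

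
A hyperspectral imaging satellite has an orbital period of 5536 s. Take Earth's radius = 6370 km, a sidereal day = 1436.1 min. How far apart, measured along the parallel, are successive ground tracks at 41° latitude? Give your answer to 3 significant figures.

1940 km

Node shift per orbit = (5536.0/86166) × 360° = 23.13°.
Equatorial spacing = 23.13 × 111.2 km/° = 2571 km.
At 41° latitude, spacing = 2571 × cos(41°) = 1941 km.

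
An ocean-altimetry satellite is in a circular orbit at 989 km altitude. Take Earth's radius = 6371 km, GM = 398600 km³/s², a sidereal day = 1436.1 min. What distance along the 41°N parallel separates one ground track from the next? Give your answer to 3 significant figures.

2200 km

Semi-major axis a = 6371 + 989 = 7360 km. Period T = 2π√(a³/μ) = 2π√(7360³/398600) = 6283.9 s = 104.73 min.
Node shift per orbit = (6283.9/86166) × 360° = 26.25°.
Equatorial spacing = 26.25 × 111.2 km/° = 2919 km.
At 41° latitude, spacing = 2919 × cos(41°) = 2203 km.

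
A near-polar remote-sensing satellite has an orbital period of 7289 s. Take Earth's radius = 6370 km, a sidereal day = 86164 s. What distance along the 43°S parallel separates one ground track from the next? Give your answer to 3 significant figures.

2480 km

Node shift per orbit = (7289.0/86164) × 360° = 30.45°.
Equatorial spacing = 30.45 × 111.2 km/° = 3386 km.
At 43° latitude, spacing = 3386 × cos(43°) = 2476 km.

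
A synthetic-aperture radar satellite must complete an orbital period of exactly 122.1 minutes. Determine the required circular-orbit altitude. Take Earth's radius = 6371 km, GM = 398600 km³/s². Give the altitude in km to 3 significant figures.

1780 km

T = 122.1 min = 7326.0 s.
From T = 2π√(a³/μ): a = (μ T²/4π²)^(1/3) = (398600 × 7326.0² / 4π²)^(1/3) = 8153 km.
Altitude h = a − R = 8153 − 6371 = 1782 km.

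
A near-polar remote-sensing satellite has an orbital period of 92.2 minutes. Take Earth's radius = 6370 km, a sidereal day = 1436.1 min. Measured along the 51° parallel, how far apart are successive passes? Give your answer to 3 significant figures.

T = 92.2 min = 5532.0 s.
Node shift per orbit = (5532.0/86166) × 360° = 23.11°.
Equatorial spacing = 23.11 × 111.2 km/° = 2570 km.
At 51° latitude, spacing = 2570 × cos(51°) = 1617 km.

1620 km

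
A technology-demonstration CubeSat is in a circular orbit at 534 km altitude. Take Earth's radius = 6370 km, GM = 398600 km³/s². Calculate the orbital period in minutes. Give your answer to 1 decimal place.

Semi-major axis a = 6370 + 534 = 6904 km. Period T = 2π√(a³/μ) = 2π√(6904³/398600) = 5709.0 s = 95.15 min.

95.2 min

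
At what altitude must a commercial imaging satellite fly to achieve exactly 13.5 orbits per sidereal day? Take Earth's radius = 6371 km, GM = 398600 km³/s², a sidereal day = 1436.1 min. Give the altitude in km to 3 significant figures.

Required period T = 86166 / 13.5 = 6382.7 s.
From T = 2π√(a³/μ): a = (μ T²/4π²)^(1/3) = (398600 × 6382.7² / 4π²)^(1/3) = 7437 km.
Altitude h = a − R = 7437 − 6371 = 1066 km.

1070 km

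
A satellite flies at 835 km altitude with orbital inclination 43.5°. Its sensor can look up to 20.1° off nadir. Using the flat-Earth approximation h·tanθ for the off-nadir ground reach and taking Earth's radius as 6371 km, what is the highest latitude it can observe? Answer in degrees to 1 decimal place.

46.2°

For a prograde orbit the ground track reaches latitude ±i = ±43.5°.
Sensor half-swath on the ground ≈ 835·tan(20.1°) = 306 km = 2.75° of latitude.
Maximum observable latitude ≈ 43.5 + 2.75 = 46.2°.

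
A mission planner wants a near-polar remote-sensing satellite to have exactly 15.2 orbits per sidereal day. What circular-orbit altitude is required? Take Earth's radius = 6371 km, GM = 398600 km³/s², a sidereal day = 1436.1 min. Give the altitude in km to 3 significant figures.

Required period T = 86166 / 15.2 = 5668.8 s.
From T = 2π√(a³/μ): a = (μ T²/4π²)^(1/3) = (398600 × 5668.8² / 4π²)^(1/3) = 6872 km.
Altitude h = a − R = 6872 − 6371 = 501 km.

501 km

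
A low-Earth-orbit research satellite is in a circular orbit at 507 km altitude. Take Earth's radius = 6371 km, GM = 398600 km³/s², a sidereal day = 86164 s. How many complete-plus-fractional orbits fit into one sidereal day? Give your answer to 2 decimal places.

Semi-major axis a = 6371 + 507 = 6878 km. Period T = 2π√(a³/μ) = 2π√(6878³/398600) = 5676.8 s = 94.61 min.
Orbits per sidereal day = 86164 / 5676.8 = 15.178.

15.18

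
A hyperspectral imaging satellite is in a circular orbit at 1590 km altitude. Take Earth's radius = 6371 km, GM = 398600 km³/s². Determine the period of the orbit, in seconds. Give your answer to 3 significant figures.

Semi-major axis a = 6371 + 1590 = 7961 km. Period T = 2π√(a³/μ) = 2π√(7961³/398600) = 7069.1 s = 117.82 min.

7070 seconds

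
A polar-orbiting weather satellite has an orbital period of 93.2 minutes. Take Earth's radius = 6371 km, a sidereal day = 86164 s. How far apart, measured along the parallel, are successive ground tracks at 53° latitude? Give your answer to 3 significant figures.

1560 km

T = 93.2 min = 5592.0 s.
Node shift per orbit = (5592.0/86164) × 360° = 23.36°.
Equatorial spacing = 23.36 × 111.2 km/° = 2598 km.
At 53° latitude, spacing = 2598 × cos(53°) = 1563 km.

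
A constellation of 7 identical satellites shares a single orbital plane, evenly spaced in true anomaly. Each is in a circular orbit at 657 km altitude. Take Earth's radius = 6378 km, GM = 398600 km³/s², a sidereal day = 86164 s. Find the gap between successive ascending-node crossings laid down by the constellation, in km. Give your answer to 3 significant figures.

390 km

Semi-major axis a = 6378 + 657 = 7035 km. Period T = 2π√(a³/μ) = 2π√(7035³/398600) = 5872.3 s = 97.87 min.
Single-satellite node shift = (5872.3/86164) × 360° = 24.53°.
With 7 satellites evenly phased, successive equator crossings are 24.53/7 = 3.505° apart.
That is 3.505 × 111.3 = 390 km at the equator.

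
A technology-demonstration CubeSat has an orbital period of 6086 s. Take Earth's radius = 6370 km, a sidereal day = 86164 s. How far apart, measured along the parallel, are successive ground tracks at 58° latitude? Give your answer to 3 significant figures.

Node shift per orbit = (6086.0/86164) × 360° = 25.43°.
Equatorial spacing = 25.43 × 111.2 km/° = 2827 km.
At 58° latitude, spacing = 2827 × cos(58°) = 1498 km.

1500 km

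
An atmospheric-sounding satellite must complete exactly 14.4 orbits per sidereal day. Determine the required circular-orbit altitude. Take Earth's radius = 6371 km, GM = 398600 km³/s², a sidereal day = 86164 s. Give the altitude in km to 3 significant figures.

Required period T = 86164 / 14.4 = 5983.6 s.
From T = 2π√(a³/μ): a = (μ T²/4π²)^(1/3) = (398600 × 5983.6² / 4π²)^(1/3) = 7124 km.
Altitude h = a − R = 7124 − 6371 = 753 km.

753 km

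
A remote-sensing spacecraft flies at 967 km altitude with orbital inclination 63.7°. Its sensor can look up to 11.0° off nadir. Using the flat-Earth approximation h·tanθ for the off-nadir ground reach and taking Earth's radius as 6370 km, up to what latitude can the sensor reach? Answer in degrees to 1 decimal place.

For a prograde orbit the ground track reaches latitude ±i = ±63.7°.
Sensor half-swath on the ground ≈ 967·tan(11.0°) = 188 km = 1.69° of latitude.
Maximum observable latitude ≈ 63.7 + 1.69 = 65.4°.

65.4°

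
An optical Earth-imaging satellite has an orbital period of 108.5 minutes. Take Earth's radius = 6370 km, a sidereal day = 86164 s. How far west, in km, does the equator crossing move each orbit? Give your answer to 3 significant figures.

3020 km

T = 108.5 min = 6510.0 s.
During one orbit Earth rotates (6510.0 / 86164) × 360° = 27.20°.
At the equator that is 27.20° × (2π·6370/360) km/° = 27.20 × 111.2 = 3024 km.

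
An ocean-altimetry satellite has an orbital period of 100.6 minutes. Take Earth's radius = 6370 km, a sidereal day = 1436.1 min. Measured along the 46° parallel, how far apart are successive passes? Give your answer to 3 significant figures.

1950 km

T = 100.6 min = 6036.0 s.
Node shift per orbit = (6036.0/86166) × 360° = 25.22°.
Equatorial spacing = 25.22 × 111.2 km/° = 2804 km.
At 46° latitude, spacing = 2804 × cos(46°) = 1948 km.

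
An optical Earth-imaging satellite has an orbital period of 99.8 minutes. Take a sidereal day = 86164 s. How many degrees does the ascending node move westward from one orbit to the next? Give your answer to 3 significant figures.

T = 99.8 min = 5988.0 s.
During one orbit Earth rotates (5988.0 / 86164) × 360° = 25.02°.

25.0°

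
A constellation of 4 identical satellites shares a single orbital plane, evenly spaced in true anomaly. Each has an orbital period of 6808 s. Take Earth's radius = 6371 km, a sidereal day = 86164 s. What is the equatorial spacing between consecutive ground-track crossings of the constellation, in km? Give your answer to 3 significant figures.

791 km

Single-satellite node shift = (6808.0/86164) × 360° = 28.44°.
With 4 satellites evenly phased, successive equator crossings are 28.44/4 = 7.111° apart.
That is 7.111 × 111.2 = 791 km at the equator.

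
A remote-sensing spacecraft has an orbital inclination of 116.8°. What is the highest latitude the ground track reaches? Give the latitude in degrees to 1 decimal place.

63.2°

Retrograde orbit: the ground track reaches ±(180° − i) = ±(180 − 116.8) = ±63.2°.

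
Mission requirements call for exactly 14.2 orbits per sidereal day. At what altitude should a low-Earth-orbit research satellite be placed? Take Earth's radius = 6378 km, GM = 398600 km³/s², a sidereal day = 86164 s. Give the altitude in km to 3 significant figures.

Required period T = 86164 / 14.2 = 6067.9 s.
From T = 2π√(a³/μ): a = (μ T²/4π²)^(1/3) = (398600 × 6067.9² / 4π²)^(1/3) = 7190 km.
Altitude h = a − R = 7190 − 6378 = 812 km.

812 km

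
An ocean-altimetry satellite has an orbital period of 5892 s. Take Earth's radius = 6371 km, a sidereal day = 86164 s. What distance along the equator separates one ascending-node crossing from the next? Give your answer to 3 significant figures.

2740 km

During one orbit Earth rotates (5892.0 / 86164) × 360° = 24.62°.
At the equator that is 24.62° × (2π·6371/360) km/° = 24.62 × 111.2 = 2737 km.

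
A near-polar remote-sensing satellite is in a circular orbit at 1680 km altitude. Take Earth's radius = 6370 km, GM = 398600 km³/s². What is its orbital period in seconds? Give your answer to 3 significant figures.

Semi-major axis a = 6370 + 1680 = 8050 km. Period T = 2π√(a³/μ) = 2π√(8050³/398600) = 7187.9 s = 119.80 min.

7190 seconds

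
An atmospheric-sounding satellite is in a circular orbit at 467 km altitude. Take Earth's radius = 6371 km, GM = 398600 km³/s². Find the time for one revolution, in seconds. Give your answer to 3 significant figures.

5630 seconds

Semi-major axis a = 6371 + 467 = 6838 km. Period T = 2π√(a³/μ) = 2π√(6838³/398600) = 5627.4 s = 93.79 min.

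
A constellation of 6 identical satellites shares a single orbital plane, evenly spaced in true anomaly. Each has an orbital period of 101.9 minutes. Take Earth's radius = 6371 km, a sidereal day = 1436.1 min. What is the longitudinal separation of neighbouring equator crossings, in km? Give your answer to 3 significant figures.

T = 101.9 min = 6114.0 s.
Single-satellite node shift = (6114.0/86166) × 360° = 25.54°.
With 6 satellites evenly phased, successive equator crossings are 25.54/6 = 4.257° apart.
That is 4.257 × 111.2 = 473 km at the equator.

473 km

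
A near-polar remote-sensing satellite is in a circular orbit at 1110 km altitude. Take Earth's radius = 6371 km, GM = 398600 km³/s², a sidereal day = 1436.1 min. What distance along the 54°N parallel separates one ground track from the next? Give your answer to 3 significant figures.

1760 km

Semi-major axis a = 6371 + 1110 = 7481 km. Period T = 2π√(a³/μ) = 2π√(7481³/398600) = 6439.5 s = 107.32 min.
Node shift per orbit = (6439.5/86166) × 360° = 26.90°.
Equatorial spacing = 26.90 × 111.2 km/° = 2992 km.
At 54° latitude, spacing = 2992 × cos(54°) = 1758 km.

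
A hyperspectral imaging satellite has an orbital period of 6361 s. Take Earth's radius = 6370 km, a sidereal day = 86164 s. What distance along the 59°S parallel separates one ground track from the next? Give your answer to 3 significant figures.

1520 km

Node shift per orbit = (6361.0/86164) × 360° = 26.58°.
Equatorial spacing = 26.58 × 111.2 km/° = 2955 km.
At 59° latitude, spacing = 2955 × cos(59°) = 1522 km.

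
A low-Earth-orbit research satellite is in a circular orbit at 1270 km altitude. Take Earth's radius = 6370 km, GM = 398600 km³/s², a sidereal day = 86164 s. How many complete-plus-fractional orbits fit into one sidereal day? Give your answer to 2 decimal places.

Semi-major axis a = 6370 + 1270 = 7640 km. Period T = 2π√(a³/μ) = 2π√(7640³/398600) = 6645.9 s = 110.76 min.
Orbits per sidereal day = 86164 / 6645.9 = 12.965.

12.97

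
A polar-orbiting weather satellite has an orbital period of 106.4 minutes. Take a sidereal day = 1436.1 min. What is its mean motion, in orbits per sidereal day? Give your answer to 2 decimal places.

13.50

T = 106.4 min = 6384.0 s.
Orbits per sidereal day = 86166 / 6384.0 = 13.497.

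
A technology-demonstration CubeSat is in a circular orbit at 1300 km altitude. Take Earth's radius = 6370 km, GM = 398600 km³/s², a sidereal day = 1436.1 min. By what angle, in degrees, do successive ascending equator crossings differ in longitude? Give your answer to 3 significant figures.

Semi-major axis a = 6370 + 1300 = 7670 km. Period T = 2π√(a³/μ) = 2π√(7670³/398600) = 6685.0 s = 111.42 min.
During one orbit Earth rotates (6685.0 / 86166) × 360° = 27.93°.

27.9°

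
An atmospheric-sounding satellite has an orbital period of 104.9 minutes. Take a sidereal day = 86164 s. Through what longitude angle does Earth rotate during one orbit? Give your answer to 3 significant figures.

T = 104.9 min = 6294.0 s.
During one orbit Earth rotates (6294.0 / 86164) × 360° = 26.30°.

26.3°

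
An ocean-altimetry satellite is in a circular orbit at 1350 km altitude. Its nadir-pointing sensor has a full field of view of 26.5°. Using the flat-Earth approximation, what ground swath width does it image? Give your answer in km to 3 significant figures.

636 km

Half-angle = 26.5°/2 = 13.25°.
Swath width ≈ 2h·tan(θ/2) = 2 × 1350 × tan(13.25°) = 635.8 km.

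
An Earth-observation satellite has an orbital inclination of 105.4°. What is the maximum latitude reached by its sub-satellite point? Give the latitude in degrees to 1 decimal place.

Retrograde orbit: the ground track reaches ±(180° − i) = ±(180 − 105.4) = ±74.6°.

74.6°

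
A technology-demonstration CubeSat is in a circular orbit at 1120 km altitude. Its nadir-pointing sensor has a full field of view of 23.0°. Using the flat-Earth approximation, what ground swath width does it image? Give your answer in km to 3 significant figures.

456 km

Half-angle = 23.0°/2 = 11.5°.
Swath width ≈ 2h·tan(θ/2) = 2 × 1120 × tan(11.5°) = 455.7 km.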